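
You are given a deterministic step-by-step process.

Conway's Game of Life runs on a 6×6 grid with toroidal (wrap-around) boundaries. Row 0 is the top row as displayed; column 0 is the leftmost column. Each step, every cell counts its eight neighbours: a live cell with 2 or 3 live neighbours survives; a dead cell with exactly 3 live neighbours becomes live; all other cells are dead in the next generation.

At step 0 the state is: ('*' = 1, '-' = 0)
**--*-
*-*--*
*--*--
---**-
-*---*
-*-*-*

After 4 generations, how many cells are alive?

6

0) **--*-
*-*--*
*--*--
---**-
-*---*
-*-*-*
1) ---**-
--***-
****--
*-****
---*-*
-*---*
2) -----*
-----*
*-----
------
-*-*--
*-**-*
3) -----*
*----*
------
------
**-**-
****-*
4) --*---
*----*
------
------
---**-
---*--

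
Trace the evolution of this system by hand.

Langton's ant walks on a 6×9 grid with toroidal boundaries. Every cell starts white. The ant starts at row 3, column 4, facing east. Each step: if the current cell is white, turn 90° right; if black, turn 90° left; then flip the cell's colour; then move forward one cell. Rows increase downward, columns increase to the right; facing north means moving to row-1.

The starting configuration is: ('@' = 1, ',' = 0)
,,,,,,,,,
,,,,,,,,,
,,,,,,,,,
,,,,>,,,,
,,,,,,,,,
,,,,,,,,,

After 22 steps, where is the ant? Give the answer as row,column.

[0] ,,,,,,,,,
,,,,,,,,,
,,,,,,,,,
,,,,>,,,,
,,,,,,,,,
,,,,,,,,,
[1] ,,,,,,,,,
,,,,,,,,,
,,,,,,,,,
,,,,@,,,,
,,,,v,,,,
,,,,,,,,,
[2] ,,,,,,,,,
,,,,,,,,,
,,,,,,,,,
,,,,@,,,,
,,,<@,,,,
,,,,,,,,,
[3] ,,,,,,,,,
,,,,,,,,,
,,,,,,,,,
,,,^@,,,,
,,,@@,,,,
,,,,,,,,,
[4] ,,,,,,,,,
,,,,,,,,,
,,,,,,,,,
,,,@>,,,,
,,,@@,,,,
,,,,,,,,,
[5] ,,,,,,,,,
,,,,,,,,,
,,,,^,,,,
,,,@,,,,,
,,,@@,,,,
,,,,,,,,,
[6] ,,,,,,,,,
,,,,,,,,,
,,,,@>,,,
,,,@,,,,,
,,,@@,,,,
,,,,,,,,,
[7] ,,,,,,,,,
,,,,,,,,,
,,,,@@,,,
,,,@,v,,,
,,,@@,,,,
,,,,,,,,,
[8] ,,,,,,,,,
,,,,,,,,,
,,,,@@,,,
,,,@<@,,,
,,,@@,,,,
,,,,,,,,,
[9] ,,,,,,,,,
,,,,,,,,,
,,,,^@,,,
,,,@@@,,,
,,,@@,,,,
,,,,,,,,,
[10] ,,,,,,,,,
,,,,,,,,,
,,,<,@,,,
,,,@@@,,,
,,,@@,,,,
,,,,,,,,,
[11] ,,,,,,,,,
,,,^,,,,,
,,,@,@,,,
,,,@@@,,,
,,,@@,,,,
,,,,,,,,,
[12] ,,,,,,,,,
,,,@>,,,,
,,,@,@,,,
,,,@@@,,,
,,,@@,,,,
,,,,,,,,,
[13] ,,,,,,,,,
,,,@@,,,,
,,,@v@,,,
,,,@@@,,,
,,,@@,,,,
,,,,,,,,,
[14] ,,,,,,,,,
,,,@@,,,,
,,,<@@,,,
,,,@@@,,,
,,,@@,,,,
,,,,,,,,,
[15] ,,,,,,,,,
,,,@@,,,,
,,,,@@,,,
,,,v@@,,,
,,,@@,,,,
,,,,,,,,,
[16] ,,,,,,,,,
,,,@@,,,,
,,,,@@,,,
,,,,>@,,,
,,,@@,,,,
,,,,,,,,,
[17] ,,,,,,,,,
,,,@@,,,,
,,,,^@,,,
,,,,,@,,,
,,,@@,,,,
,,,,,,,,,
[18] ,,,,,,,,,
,,,@@,,,,
,,,<,@,,,
,,,,,@,,,
,,,@@,,,,
,,,,,,,,,
[19] ,,,,,,,,,
,,,^@,,,,
,,,@,@,,,
,,,,,@,,,
,,,@@,,,,
,,,,,,,,,
[20] ,,,,,,,,,
,,<,@,,,,
,,,@,@,,,
,,,,,@,,,
,,,@@,,,,
,,,,,,,,,
[21] ,,^,,,,,,
,,@,@,,,,
,,,@,@,,,
,,,,,@,,,
,,,@@,,,,
,,,,,,,,,
[22] ,,@>,,,,,
,,@,@,,,,
,,,@,@,,,
,,,,,@,,,
,,,@@,,,,
,,,,,,,,,

0,3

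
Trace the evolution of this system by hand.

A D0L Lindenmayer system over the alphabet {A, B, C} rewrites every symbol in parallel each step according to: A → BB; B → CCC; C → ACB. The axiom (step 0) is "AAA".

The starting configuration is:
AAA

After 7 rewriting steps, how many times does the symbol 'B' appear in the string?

1026

0) AAA
1) BBBBBB
2) CCCCCCCCCCCCCCCCCC
3) ACBACBACBACBACBACBACBACBACBACBACBACBACBACBACBACBACBACB
4) BBACBCCCBBACBCCCBBACBCCCBBACBCCCBBACBCCCBBACBCCCBBACBCCCBB…CCBBACBCCCBBACBCCCBBACBCCCBBACBCCCBBACBCCCBBACBCCCBBACBCCC  (len 144)
5) CCCCCCBBACBCCCACBACBACBCCCCCCBBACBCCCACBACBACBCCCCCCBBACBC…CCCACBACBACBCCCCCCBBACBCCCACBACBACBCCCCCCBBACBCCCACBACBACB  (len 414)
6) ACBACBACBACBACBACBCCCCCCBBACBCCCACBACBACBBBACBCCCBBACBCCCB…CBACBACBACBCCCCCCBBACBCCCACBACBACBBBACBCCCBBACBCCCBBACBCCC  (len 1170)
7) BBACBCCCBBACBCCCBBACBCCCBBACBCCCBBACBCCCBBACBCCCACBACBACBA…CCCACBACBACBCCCCCCBBACBCCCACBACBACBCCCCCCBBACBCCCACBACBACB  (len 3276)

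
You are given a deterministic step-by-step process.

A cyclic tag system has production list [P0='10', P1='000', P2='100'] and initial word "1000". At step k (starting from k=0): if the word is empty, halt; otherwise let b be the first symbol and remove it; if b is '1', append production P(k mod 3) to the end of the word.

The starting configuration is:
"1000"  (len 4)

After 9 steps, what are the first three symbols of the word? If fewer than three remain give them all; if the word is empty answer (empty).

(empty)

[0] "1000"  (len 4)
[1] "00010"  (len 5)
[2] "0010"  (len 4)
[3] "010"  (len 3)
[4] "10"  (len 2)
[5] "0000"  (len 4)
[6] "000"  (len 3)
[7] "00"  (len 2)
[8] "0"  (len 1)
[9] (halted — word empty)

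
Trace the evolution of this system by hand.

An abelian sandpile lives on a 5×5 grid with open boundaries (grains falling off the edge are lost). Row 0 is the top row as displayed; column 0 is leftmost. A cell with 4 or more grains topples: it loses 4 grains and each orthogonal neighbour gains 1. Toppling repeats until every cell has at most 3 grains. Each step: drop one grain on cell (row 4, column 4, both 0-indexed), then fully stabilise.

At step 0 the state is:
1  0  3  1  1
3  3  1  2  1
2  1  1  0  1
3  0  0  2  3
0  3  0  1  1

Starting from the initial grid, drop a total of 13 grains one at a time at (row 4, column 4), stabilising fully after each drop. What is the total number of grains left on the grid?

t=0: 1  0  3  1  1
3  3  1  2  1
2  1  1  0  1
3  0  0  2  3
0  3  0  1  1
t=1: 1  0  3  1  1
3  3  1  2  1
2  1  1  0  1
3  0  0  2  3
0  3  0  1  2
t=2: 1  0  3  1  1
3  3  1  2  1
2  1  1  0  1
3  0  0  2  3
0  3  0  1  3
t=3: 1  0  3  1  1
3  3  1  2  1
2  1  1  0  2
3  0  0  3  0
0  3  0  2  1
t=4: 1  0  3  1  1
3  3  1  2  1
2  1  1  0  2
3  0  0  3  0
0  3  0  2  2
t=5: 1  0  3  1  1
3  3  1  2  1
2  1  1  0  2
3  0  0  3  0
0  3  0  2  3
t=6: 1  0  3  1  1
3  3  1  2  1
2  1  1  0  2
3  0  0  3  1
0  3  0  3  0
t=7: 1  0  3  1  1
3  3  1  2  1
2  1  1  0  2
3  0  0  3  1
0  3  0  3  1
t=8: 1  0  3  1  1
3  3  1  2  1
2  1  1  0  2
3  0  0  3  1
0  3  0  3  2
t=9: 1  0  3  1  1
3  3  1  2  1
2  1  1  0  2
3  0  0  3  1
0  3  0  3  3
t=10: 1  0  3  1  1
3  3  1  2  1
2  1  1  1  2
3  0  1  0  3
0  3  1  1  1
t=11: 1  0  3  1  1
3  3  1  2  1
2  1  1  1  2
3  0  1  0  3
0  3  1  1  2
t=12: 1  0  3  1  1
3  3  1  2  1
2  1  1  1  2
3  0  1  0  3
0  3  1  1  3
t=13: 1  0  3  1  1
3  3  1  2  1
2  1  1  1  3
3  0  1  1  0
0  3  1  2  1

36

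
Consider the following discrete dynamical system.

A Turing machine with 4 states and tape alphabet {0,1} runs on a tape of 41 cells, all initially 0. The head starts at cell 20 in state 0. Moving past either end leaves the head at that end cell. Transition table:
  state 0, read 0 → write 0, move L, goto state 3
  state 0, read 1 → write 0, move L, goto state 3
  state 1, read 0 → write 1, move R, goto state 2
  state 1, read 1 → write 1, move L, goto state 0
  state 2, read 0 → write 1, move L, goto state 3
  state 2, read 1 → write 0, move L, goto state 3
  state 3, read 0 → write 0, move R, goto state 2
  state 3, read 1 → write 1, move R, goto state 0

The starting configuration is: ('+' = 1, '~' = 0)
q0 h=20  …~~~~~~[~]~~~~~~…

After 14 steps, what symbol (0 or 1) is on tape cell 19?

k=0  q0 h=20  …~~~~~~[~]~~~~~~…
k=1  q3 h=19  …~~~~~~[~]~~~~~~…
k=2  q2 h=20  …~~~~~~[~]~~~~~~…
k=3  q3 h=19  …~~~~~~[~]+~~~~~…
k=4  q2 h=20  …~~~~~~[+]~~~~~~…
k=5  q3 h=19  …~~~~~~[~]~~~~~~…
k=6  q2 h=20  …~~~~~~[~]~~~~~~…
k=7  q3 h=19  …~~~~~~[~]+~~~~~…
k=8  q2 h=20  …~~~~~~[+]~~~~~~…
k=9  q3 h=19  …~~~~~~[~]~~~~~~…
k=10  q2 h=20  …~~~~~~[~]~~~~~~…
k=11  q3 h=19  …~~~~~~[~]+~~~~~…
k=12  q2 h=20  …~~~~~~[+]~~~~~~…
k=13  q3 h=19  …~~~~~~[~]~~~~~~…
k=14  q2 h=20  …~~~~~~[~]~~~~~~…

0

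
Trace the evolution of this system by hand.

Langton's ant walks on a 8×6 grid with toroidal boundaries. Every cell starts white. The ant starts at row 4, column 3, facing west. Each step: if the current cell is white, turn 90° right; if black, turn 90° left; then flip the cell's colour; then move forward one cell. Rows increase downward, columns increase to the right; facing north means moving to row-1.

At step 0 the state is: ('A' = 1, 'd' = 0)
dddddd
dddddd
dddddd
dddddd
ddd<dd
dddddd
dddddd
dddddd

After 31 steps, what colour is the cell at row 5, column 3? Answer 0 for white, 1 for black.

k=0  dddddd
dddddd
dddddd
dddddd
ddd<dd
dddddd
dddddd
dddddd
k=1  dddddd
dddddd
dddddd
ddd^dd
dddAdd
dddddd
dddddd
dddddd
k=2  dddddd
dddddd
dddddd
dddA>d
dddAdd
dddddd
dddddd
dddddd
k=3  dddddd
dddddd
dddddd
dddAAd
dddAvd
dddddd
dddddd
dddddd
k=4  dddddd
dddddd
dddddd
dddAAd
ddd<Ad
dddddd
dddddd
dddddd
k=5  dddddd
dddddd
dddddd
dddAAd
ddddAd
dddvdd
dddddd
dddddd
k=6  dddddd
dddddd
dddddd
dddAAd
ddddAd
dd<Add
dddddd
dddddd
k=7  dddddd
dddddd
dddddd
dddAAd
dd^dAd
ddAAdd
dddddd
dddddd
k=8  dddddd
dddddd
dddddd
dddAAd
ddA>Ad
ddAAdd
dddddd
dddddd
k=9  dddddd
dddddd
dddddd
dddAAd
ddAAAd
ddAvdd
dddddd
dddddd
k=10  dddddd
dddddd
dddddd
dddAAd
ddAAAd
ddAd>d
dddddd
dddddd
k=11  dddddd
dddddd
dddddd
dddAAd
ddAAAd
ddAdAd
ddddvd
dddddd
k=12  dddddd
dddddd
dddddd
dddAAd
ddAAAd
ddAdAd
ddd<Ad
dddddd
k=13  dddddd
dddddd
dddddd
dddAAd
ddAAAd
ddA^Ad
dddAAd
dddddd
k=14  dddddd
dddddd
dddddd
dddAAd
ddAAAd
ddAA>d
dddAAd
dddddd
k=15  dddddd
dddddd
dddddd
dddAAd
ddAA^d
ddAAdd
dddAAd
dddddd
k=16  dddddd
dddddd
dddddd
dddAAd
ddA<dd
ddAAdd
dddAAd
dddddd
k=17  dddddd
dddddd
dddddd
dddAAd
ddAddd
ddAvdd
dddAAd
dddddd
k=18  dddddd
dddddd
dddddd
dddAAd
ddAddd
ddAd>d
dddAAd
dddddd
k=19  dddddd
dddddd
dddddd
dddAAd
ddAddd
ddAdAd
dddAvd
dddddd
k=20  dddddd
dddddd
dddddd
dddAAd
ddAddd
ddAdAd
dddAd>
dddddd
k=21  dddddd
dddddd
dddddd
dddAAd
ddAddd
ddAdAd
dddAdA
dddddv
k=22  dddddd
dddddd
dddddd
dddAAd
ddAddd
ddAdAd
dddAdA
dddd<A
k=23  dddddd
dddddd
dddddd
dddAAd
ddAddd
ddAdAd
dddA^A
ddddAA
k=24  dddddd
dddddd
dddddd
dddAAd
ddAddd
ddAdAd
dddAA>
ddddAA
k=25  dddddd
dddddd
dddddd
dddAAd
ddAddd
ddAdA^
dddAAd
ddddAA
k=26  dddddd
dddddd
dddddd
dddAAd
ddAddd
>dAdAA
dddAAd
ddddAA
k=27  dddddd
dddddd
dddddd
dddAAd
ddAddd
AdAdAA
vddAAd
ddddAA
k=28  dddddd
dddddd
dddddd
dddAAd
ddAddd
AdAdAA
AddAA<
ddddAA
k=29  dddddd
dddddd
dddddd
dddAAd
ddAddd
AdAdA^
AddAAA
ddddAA
k=30  dddddd
dddddd
dddddd
dddAAd
ddAddd
AdAd<d
AddAAA
ddddAA
k=31  dddddd
dddddd
dddddd
dddAAd
ddAddd
AdAddd
AddAvA
ddddAA

0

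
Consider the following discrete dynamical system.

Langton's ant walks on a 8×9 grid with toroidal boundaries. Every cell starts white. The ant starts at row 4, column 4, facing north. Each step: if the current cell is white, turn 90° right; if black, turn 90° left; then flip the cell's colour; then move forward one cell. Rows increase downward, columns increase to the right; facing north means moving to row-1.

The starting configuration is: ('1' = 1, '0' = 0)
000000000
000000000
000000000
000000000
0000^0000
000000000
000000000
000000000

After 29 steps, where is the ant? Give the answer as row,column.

gen 0: 000000000
000000000
000000000
000000000
0000^0000
000000000
000000000
000000000
gen 1: 000000000
000000000
000000000
000000000
00001>000
000000000
000000000
000000000
gen 2: 000000000
000000000
000000000
000000000
000011000
00000v000
000000000
000000000
gen 3: 000000000
000000000
000000000
000000000
000011000
0000<1000
000000000
000000000
gen 4: 000000000
000000000
000000000
000000000
0000^1000
000011000
000000000
000000000
gen 5: 000000000
000000000
000000000
000000000
000<01000
000011000
000000000
000000000
gen 6: 000000000
000000000
000000000
000^00000
000101000
000011000
000000000
000000000
gen 7: 000000000
000000000
000000000
0001>0000
000101000
000011000
000000000
000000000
gen 8: 000000000
000000000
000000000
000110000
0001v1000
000011000
000000000
000000000
gen 9: 000000000
000000000
000000000
000110000
000<11000
000011000
000000000
000000000
gen 10: 000000000
000000000
000000000
000110000
000011000
000v11000
000000000
000000000
gen 11: 000000000
000000000
000000000
000110000
000011000
00<111000
000000000
000000000
gen 12: 000000000
000000000
000000000
000110000
00^011000
001111000
000000000
000000000
gen 13: 000000000
000000000
000000000
000110000
001>11000
001111000
000000000
000000000
gen 14: 000000000
000000000
000000000
000110000
001111000
001v11000
000000000
000000000
gen 15: 000000000
000000000
000000000
000110000
001111000
0010>1000
000000000
000000000
gen 16: 000000000
000000000
000000000
000110000
0011^1000
001001000
000000000
000000000
gen 17: 000000000
000000000
000000000
000110000
001<01000
001001000
000000000
000000000
gen 18: 000000000
000000000
000000000
000110000
001001000
001v01000
000000000
000000000
gen 19: 000000000
000000000
000000000
000110000
001001000
00<101000
000000000
000000000
gen 20: 000000000
000000000
000000000
000110000
001001000
000101000
00v000000
000000000
gen 21: 000000000
000000000
000000000
000110000
001001000
000101000
0<1000000
000000000
gen 22: 000000000
000000000
000000000
000110000
001001000
0^0101000
011000000
000000000
gen 23: 000000000
000000000
000000000
000110000
001001000
01>101000
011000000
000000000
gen 24: 000000000
000000000
000000000
000110000
001001000
011101000
01v000000
000000000
gen 25: 000000000
000000000
000000000
000110000
001001000
011101000
010>00000
000000000
gen 26: 000000000
000000000
000000000
000110000
001001000
011101000
010100000
000v00000
gen 27: 000000000
000000000
000000000
000110000
001001000
011101000
010100000
00<100000
gen 28: 000000000
000000000
000000000
000110000
001001000
011101000
01^100000
001100000
gen 29: 000000000
000000000
000000000
000110000
001001000
011101000
011>00000
001100000

6,3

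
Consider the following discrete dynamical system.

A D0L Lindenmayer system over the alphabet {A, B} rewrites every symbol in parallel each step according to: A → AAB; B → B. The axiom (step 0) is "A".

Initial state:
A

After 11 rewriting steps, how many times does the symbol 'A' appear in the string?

0) A
1) AAB
2) AABAABB
3) AABAABBAABAABBB
4) AABAABBAABAABBBAABAABBAABAABBBB
5) AABAABBAABAABBBAABAABBAABAABBBBAABAABBAABAABBBAABAABBAABAABBBBB
6) AABAABBAABAABBBAABAABBAABAABBBBAABAABBAABAABBBAABAABBAABAA…BAABAABBBAABAABBAABAABBBBAABAABBAABAABBBAABAABBAABAABBBBBB  (len 127)
7) AABAABBAABAABBBAABAABBAABAABBBBAABAABBAABAABBBAABAABBAABAA…AABAABBBAABAABBAABAABBBBAABAABBAABAABBBAABAABBAABAABBBBBBB  (len 255)
8) AABAABBAABAABBBAABAABBAABAABBBBAABAABBAABAABBBAABAABBAABAA…ABAABBBAABAABBAABAABBBBAABAABBAABAABBBAABAABBAABAABBBBBBBB  (len 511)
9) AABAABBAABAABBBAABAABBAABAABBBBAABAABBAABAABBBAABAABBAABAA…BAABBBAABAABBAABAABBBBAABAABBAABAABBBAABAABBAABAABBBBBBBBB  (len 1023)
10) AABAABBAABAABBBAABAABBAABAABBBBAABAABBAABAABBBAABAABBAABAA…AABBBAABAABBAABAABBBBAABAABBAABAABBBAABAABBAABAABBBBBBBBBB  (len 2047)
11) AABAABBAABAABBBAABAABBAABAABBBBAABAABBAABAABBBAABAABBAABAA…ABBBAABAABBAABAABBBBAABAABBAABAABBBAABAABBAABAABBBBBBBBBBB  (len 4095)

2048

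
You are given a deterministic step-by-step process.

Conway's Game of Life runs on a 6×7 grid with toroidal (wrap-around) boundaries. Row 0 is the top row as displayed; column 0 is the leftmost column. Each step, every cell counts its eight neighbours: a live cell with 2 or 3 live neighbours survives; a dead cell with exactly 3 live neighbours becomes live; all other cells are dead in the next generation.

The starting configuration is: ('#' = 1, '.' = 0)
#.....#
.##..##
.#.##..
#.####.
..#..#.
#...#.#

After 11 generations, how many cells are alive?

step 0: #.....#
.##..##
.#.##..
#.####.
..#..#.
#...#.#
step 1: .......
.######
.......
.....##
#.#....
##.....
step 2: ...####
..####.
#.##...
......#
#......
##.....
step 3: ##....#
.#.....
.##..##
##....#
##....#
##..##.
step 4: ..#..##
.....#.
..#..##
.......
..#....
..#..#.
step 5: ....###
....#..
.....##
.......
.......
.###.##
step 6: #.#...#
....#..
.....#.
.......
..#....
#.##..#
step 7: #.#..##
.....##
.......
.......
.###...
#.##..#
step 8: ..###..
#....#.
.......
..#....
##.#...
....##.
step 9: ...#..#
...##..
.......
.##....
.####..
.#...#.
step 10: ..##.#.
...##..
..##...
.#.....
#..##..
##...#.
step 11: .###.##
.......
..###..
.#..#..
#.#.#.#
##...#.

17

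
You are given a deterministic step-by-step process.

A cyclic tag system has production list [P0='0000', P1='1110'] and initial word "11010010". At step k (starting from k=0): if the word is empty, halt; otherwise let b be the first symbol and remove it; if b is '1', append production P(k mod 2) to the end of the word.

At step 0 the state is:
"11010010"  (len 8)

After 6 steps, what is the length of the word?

14

[0] "11010010"  (len 8)
[1] "10100100000"  (len 11)
[2] "01001000001110"  (len 14)
[3] "1001000001110"  (len 13)
[4] "0010000011101110"  (len 16)
[5] "010000011101110"  (len 15)
[6] "10000011101110"  (len 14)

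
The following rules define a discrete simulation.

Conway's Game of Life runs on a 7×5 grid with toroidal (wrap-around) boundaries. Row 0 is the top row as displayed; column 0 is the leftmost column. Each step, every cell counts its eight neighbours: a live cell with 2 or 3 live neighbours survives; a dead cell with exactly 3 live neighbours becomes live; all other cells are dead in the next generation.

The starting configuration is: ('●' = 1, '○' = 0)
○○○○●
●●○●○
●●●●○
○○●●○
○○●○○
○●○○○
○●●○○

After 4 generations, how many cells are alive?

k=0  ○○○○●
●●○●○
●●●●○
○○●●○
○○●○○
○●○○○
○●●○○
k=1  ○○○●●
○○○●○
●○○○○
○○○○●
○●●●○
○●○○○
●●●○○
k=2  ●●○●●
○○○●○
○○○○●
●●●●●
●●●●○
○○○●○
●●●●●
k=3  ○○○○○
○○●●○
○●○○○
○○○○○
○○○○○
○○○○○
○○○○○
k=4  ○○○○○
○○●○○
○○●○○
○○○○○
○○○○○
○○○○○
○○○○○

2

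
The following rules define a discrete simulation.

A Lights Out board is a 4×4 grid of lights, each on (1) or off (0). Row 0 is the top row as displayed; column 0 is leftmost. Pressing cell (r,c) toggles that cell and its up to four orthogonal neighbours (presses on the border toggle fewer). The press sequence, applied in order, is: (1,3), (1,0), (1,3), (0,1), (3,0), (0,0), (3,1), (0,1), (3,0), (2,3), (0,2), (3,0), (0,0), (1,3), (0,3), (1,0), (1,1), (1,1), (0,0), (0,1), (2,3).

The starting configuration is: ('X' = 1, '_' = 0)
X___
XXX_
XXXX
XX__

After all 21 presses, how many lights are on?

k=0  X___
XXX_
XXXX
XX__
k=1  X__X
XX_X
XXX_
XX__
k=2  ___X
___X
_XX_
XX__
k=3  ____
__X_
_XXX
XX__
k=4  XXX_
_XX_
_XXX
XX__
k=5  XXX_
_XX_
XXXX
____
k=6  __X_
XXX_
XXXX
____
k=7  __X_
XXX_
X_XX
XXX_
k=8  XX__
X_X_
X_XX
XXX_
k=9  XX__
X_X_
__XX
__X_
k=10  XX__
X_XX
____
__XX
k=11  X_XX
X__X
____
__XX
k=12  X_XX
X__X
X___
XXXX
k=13  _XXX
___X
X___
XXXX
k=14  _XX_
__X_
X__X
XXXX
k=15  _X_X
__XX
X__X
XXXX
k=16  XX_X
XXXX
___X
XXXX
k=17  X__X
___X
_X_X
XXXX
k=18  XX_X
XXXX
___X
XXXX
k=19  ___X
_XXX
___X
XXXX
k=20  XXXX
__XX
___X
XXXX
k=21  XXXX
__X_
__X_
XXX_

9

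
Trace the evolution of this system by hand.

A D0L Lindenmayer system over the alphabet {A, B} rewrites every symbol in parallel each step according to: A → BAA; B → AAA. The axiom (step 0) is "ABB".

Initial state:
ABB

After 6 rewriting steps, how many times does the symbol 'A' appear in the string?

step 0: ABB
step 1: BAAAAAAAA
step 2: AAABAABAABAABAABAABAABAABAA
step 3: BAABAABAAAAABAABAAAAABAABAAAAABAABAAAAABAABAAAAABAABAAAAABAABAAAAABAABAAAAABAABAA
step 4: AAABAABAAAAABAABAAAAABAABAABAABAABAAAAABAABAAAAABAABAABAAB…ABAABAABAABAAAAABAABAAAAABAABAABAABAABAAAAABAABAAAAABAABAA  (len 243)
step 5: BAABAABAAAAABAABAAAAABAABAABAABAABAAAAABAABAAAAABAABAABAAB…ABAABAABAABAAAAABAABAAAAABAABAABAABAABAAAAABAABAAAAABAABAA  (len 729)
step 6: AAABAABAAAAABAABAAAAABAABAABAABAABAAAAABAABAAAAABAABAABAAB…ABAABAABAABAAAAABAABAAAAABAABAABAABAABAAAAABAABAAAAABAABAA  (len 2187)

1639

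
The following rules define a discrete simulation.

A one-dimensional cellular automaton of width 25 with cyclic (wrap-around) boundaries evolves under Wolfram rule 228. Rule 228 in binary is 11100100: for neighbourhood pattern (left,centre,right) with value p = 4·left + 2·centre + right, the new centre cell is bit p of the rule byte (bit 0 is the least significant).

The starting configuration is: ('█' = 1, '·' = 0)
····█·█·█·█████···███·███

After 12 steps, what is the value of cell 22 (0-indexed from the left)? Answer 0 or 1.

gen 0: ····█·█·█·█████···███·███
gen 1: ····██████·████····███·██
gen 2: ·····██████·███·····███·█
gen 3: ······██████·██······████
gen 4: ·······██████·█·······███
gen 5: ········███████········██
gen 6: ·········██████·········█
gen 7: ··········█████·········█
gen 8: ···········████·········█
gen 9: ············███·········█
gen 10: ·············██·········█
gen 11: ··············█·········█
gen 12: ··············█·········█

0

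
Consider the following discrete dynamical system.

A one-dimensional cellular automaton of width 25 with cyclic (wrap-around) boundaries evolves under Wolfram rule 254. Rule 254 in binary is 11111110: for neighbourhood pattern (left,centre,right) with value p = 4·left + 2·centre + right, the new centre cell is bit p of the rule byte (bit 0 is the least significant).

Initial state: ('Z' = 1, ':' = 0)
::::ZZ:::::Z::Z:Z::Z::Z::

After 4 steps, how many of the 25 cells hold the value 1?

25

gen 0: ::::ZZ:::::Z::Z:Z::Z::Z::
gen 1: :::ZZZZ:::ZZZZZZZZZZZZZZ:
gen 2: ::ZZZZZZ:ZZZZZZZZZZZZZZZZ
gen 3: ZZZZZZZZZZZZZZZZZZZZZZZZZ
gen 4: ZZZZZZZZZZZZZZZZZZZZZZZZZ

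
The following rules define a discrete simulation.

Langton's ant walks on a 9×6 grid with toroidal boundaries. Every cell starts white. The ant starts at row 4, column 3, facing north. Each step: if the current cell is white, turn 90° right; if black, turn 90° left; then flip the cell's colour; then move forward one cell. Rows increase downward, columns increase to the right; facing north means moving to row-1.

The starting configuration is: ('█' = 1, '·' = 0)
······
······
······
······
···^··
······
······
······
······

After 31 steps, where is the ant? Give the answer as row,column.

5,1

step 0: ······
······
······
······
···^··
······
······
······
······
step 1: ······
······
······
······
···█>·
······
······
······
······
step 2: ······
······
······
······
···██·
····v·
······
······
······
step 3: ······
······
······
······
···██·
···<█·
······
······
······
step 4: ······
······
······
······
···^█·
···██·
······
······
······
step 5: ······
······
······
······
··<·█·
···██·
······
······
······
step 6: ······
······
······
··^···
··█·█·
···██·
······
······
······
step 7: ······
······
······
··█>··
··█·█·
···██·
······
······
······
step 8: ······
······
······
··██··
··█v█·
···██·
······
······
······
step 9: ······
······
······
··██··
··<██·
···██·
······
······
······
step 10: ······
······
······
··██··
···██·
··v██·
······
······
······
step 11: ······
······
······
··██··
···██·
·<███·
······
······
······
step 12: ······
······
······
··██··
·^·██·
·████·
······
······
······
step 13: ······
······
······
··██··
·█>██·
·████·
······
······
······
step 14: ······
······
······
··██··
·████·
·█v██·
······
······
······
step 15: ······
······
······
··██··
·████·
·█·>█·
······
······
······
step 16: ······
······
······
··██··
·██^█·
·█··█·
······
······
······
step 17: ······
······
······
··██··
·█<·█·
·█··█·
······
······
······
step 18: ······
······
······
··██··
·█··█·
·█v·█·
······
······
······
step 19: ······
······
······
··██··
·█··█·
·<█·█·
······
······
······
step 20: ······
······
······
··██··
·█··█·
··█·█·
·v····
······
······
step 21: ······
······
······
··██··
·█··█·
··█·█·
<█····
······
······
step 22: ······
······
······
··██··
·█··█·
^·█·█·
██····
······
······
step 23: ······
······
······
··██··
·█··█·
█>█·█·
██····
······
······
step 24: ······
······
······
··██··
·█··█·
███·█·
█v····
······
······
step 25: ······
······
······
··██··
·█··█·
███·█·
█·>···
······
······
step 26: ······
······
······
··██··
·█··█·
███·█·
█·█···
··v···
······
step 27: ······
······
······
··██··
·█··█·
███·█·
█·█···
·<█···
······
step 28: ······
······
······
··██··
·█··█·
███·█·
█^█···
·██···
······
step 29: ······
······
······
··██··
·█··█·
███·█·
██>···
·██···
······
step 30: ······
······
······
··██··
·█··█·
██^·█·
██····
·██···
······
step 31: ······
······
······
··██··
·█··█·
█<··█·
██····
·██···
······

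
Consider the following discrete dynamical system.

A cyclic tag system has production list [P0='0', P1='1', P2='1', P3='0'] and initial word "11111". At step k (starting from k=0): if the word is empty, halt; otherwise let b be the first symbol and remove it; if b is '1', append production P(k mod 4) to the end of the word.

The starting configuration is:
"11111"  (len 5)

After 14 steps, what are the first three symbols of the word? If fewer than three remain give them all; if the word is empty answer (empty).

(empty)

k=0  "11111"  (len 5)
k=1  "11110"  (len 5)
k=2  "11101"  (len 5)
k=3  "11011"  (len 5)
k=4  "10110"  (len 5)
k=5  "01100"  (len 5)
k=6  "1100"  (len 4)
k=7  "1001"  (len 4)
k=8  "0010"  (len 4)
k=9  "010"  (len 3)
k=10  "10"  (len 2)
k=11  "01"  (len 2)
k=12  "1"  (len 1)
k=13  "0"  (len 1)
k=14  (halted — word empty)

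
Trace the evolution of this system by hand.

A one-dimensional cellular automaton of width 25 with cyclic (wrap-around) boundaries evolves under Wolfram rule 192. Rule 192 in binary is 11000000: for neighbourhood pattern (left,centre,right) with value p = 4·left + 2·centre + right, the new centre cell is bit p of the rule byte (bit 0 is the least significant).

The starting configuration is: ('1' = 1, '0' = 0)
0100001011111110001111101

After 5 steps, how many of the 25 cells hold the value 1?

2

[0] 0100001011111110001111101
[1] 0000000001111110000111100
[2] 0000000000111110000011100
[3] 0000000000011110000001100
[4] 0000000000001110000000100
[5] 0000000000000110000000000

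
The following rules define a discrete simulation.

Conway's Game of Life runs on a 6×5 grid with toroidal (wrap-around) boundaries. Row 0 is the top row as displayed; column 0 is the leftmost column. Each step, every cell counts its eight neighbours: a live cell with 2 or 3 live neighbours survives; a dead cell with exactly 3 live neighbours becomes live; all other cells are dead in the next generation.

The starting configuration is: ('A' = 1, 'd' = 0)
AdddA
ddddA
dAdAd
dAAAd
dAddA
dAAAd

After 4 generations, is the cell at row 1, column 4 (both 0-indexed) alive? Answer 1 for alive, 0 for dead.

t=0: AdddA
ddddA
dAdAd
dAAAd
dAddA
dAAAd
t=1: AAAdA
dddAA
AAdAA
dAdAA
ddddA
dAAAd
t=2: ddddd
ddddd
dAddd
dAddd
dAddA
ddddd
t=3: ddddd
ddddd
ddddd
dAAdd
Adddd
ddddd
t=4: ddddd
ddddd
ddddd
dAddd
dAddd
ddddd

0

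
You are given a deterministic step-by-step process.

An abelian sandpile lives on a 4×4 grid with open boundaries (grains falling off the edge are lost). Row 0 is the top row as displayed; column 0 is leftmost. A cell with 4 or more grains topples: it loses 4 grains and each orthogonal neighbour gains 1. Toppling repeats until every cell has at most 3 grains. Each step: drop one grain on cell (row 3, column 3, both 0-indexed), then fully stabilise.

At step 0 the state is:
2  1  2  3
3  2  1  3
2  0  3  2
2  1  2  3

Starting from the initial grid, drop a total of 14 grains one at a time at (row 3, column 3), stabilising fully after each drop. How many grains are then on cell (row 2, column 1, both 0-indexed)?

1

t=0: 2  1  2  3
3  2  1  3
2  0  3  2
2  1  2  3
t=1: 2  1  2  3
3  2  1  3
2  0  3  3
2  1  3  0
t=2: 2  1  2  3
3  2  1  3
2  0  3  3
2  1  3  1
t=3: 2  1  2  3
3  2  1  3
2  0  3  3
2  1  3  2
t=4: 2  1  2  3
3  2  1  3
2  0  3  3
2  1  3  3
t=5: 2  1  3  0
3  2  3  1
2  1  1  2
2  2  1  2
t=6: 2  1  3  0
3  2  3  1
2  1  1  2
2  2  1  3
t=7: 2  1  3  0
3  2  3  1
2  1  1  3
2  2  2  0
t=8: 2  1  3  0
3  2  3  1
2  1  1  3
2  2  2  1
t=9: 2  1  3  0
3  2  3  1
2  1  1  3
2  2  2  2
t=10: 2  1  3  0
3  2  3  1
2  1  1  3
2  2  2  3
t=11: 2  1  3  0
3  2  3  2
2  1  2  0
2  2  3  1
t=12: 2  1  3  0
3  2  3  2
2  1  2  0
2  2  3  2
t=13: 2  1  3  0
3  2  3  2
2  1  2  0
2  2  3  3
t=14: 2  1  3  0
3  2  3  2
2  1  3  1
2  3  0  1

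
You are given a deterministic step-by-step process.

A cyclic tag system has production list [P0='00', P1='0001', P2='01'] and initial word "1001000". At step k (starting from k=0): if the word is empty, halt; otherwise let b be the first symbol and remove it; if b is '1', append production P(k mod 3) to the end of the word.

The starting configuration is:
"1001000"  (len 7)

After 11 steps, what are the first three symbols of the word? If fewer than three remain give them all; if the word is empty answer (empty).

0) "1001000"  (len 7)
1) "00100000"  (len 8)
2) "0100000"  (len 7)
3) "100000"  (len 6)
4) "0000000"  (len 7)
5) "000000"  (len 6)
6) "00000"  (len 5)
7) "0000"  (len 4)
8) "000"  (len 3)
9) "00"  (len 2)
10) "0"  (len 1)
11) (halted — word empty)

(empty)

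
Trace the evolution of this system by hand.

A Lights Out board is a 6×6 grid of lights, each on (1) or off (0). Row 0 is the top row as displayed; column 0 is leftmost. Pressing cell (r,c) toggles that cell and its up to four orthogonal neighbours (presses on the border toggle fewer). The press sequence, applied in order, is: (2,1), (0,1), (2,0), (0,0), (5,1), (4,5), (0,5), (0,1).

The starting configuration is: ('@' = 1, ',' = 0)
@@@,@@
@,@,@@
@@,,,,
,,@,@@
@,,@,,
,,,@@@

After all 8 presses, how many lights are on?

t=0: @@@,@@
@,@,@@
@@,,,,
,,@,@@
@,,@,,
,,,@@@
t=1: @@@,@@
@@@,@@
,,@,,,
,@@,@@
@,,@,,
,,,@@@
t=2: ,,,,@@
@,@,@@
,,@,,,
,@@,@@
@,,@,,
,,,@@@
t=3: ,,,,@@
,,@,@@
@@@,,,
@@@,@@
@,,@,,
,,,@@@
t=4: @@,,@@
@,@,@@
@@@,,,
@@@,@@
@,,@,,
,,,@@@
t=5: @@,,@@
@,@,@@
@@@,,,
@@@,@@
@@,@,,
@@@@@@
t=6: @@,,@@
@,@,@@
@@@,,,
@@@,@,
@@,@@@
@@@@@,
t=7: @@,,,,
@,@,@,
@@@,,,
@@@,@,
@@,@@@
@@@@@,
t=8: ,,@,,,
@@@,@,
@@@,,,
@@@,@,
@@,@@@
@@@@@,

22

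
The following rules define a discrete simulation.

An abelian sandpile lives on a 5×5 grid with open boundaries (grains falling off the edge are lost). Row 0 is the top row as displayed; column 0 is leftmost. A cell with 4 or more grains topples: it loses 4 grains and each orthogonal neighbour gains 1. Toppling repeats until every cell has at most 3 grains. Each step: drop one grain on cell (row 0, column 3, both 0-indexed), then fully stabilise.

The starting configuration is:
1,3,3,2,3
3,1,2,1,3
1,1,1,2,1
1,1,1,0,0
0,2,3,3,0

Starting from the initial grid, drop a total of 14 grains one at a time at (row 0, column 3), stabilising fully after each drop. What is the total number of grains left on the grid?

40

[0] 1,3,3,2,3
3,1,2,1,3
1,1,1,2,1
1,1,1,0,0
0,2,3,3,0
[1] 1,3,3,3,3
3,1,2,1,3
1,1,1,2,1
1,1,1,0,0
0,2,3,3,0
[2] 2,0,1,2,1
3,2,3,3,0
1,1,1,2,2
1,1,1,0,0
0,2,3,3,0
[3] 2,0,1,3,1
3,2,3,3,0
1,1,1,2,2
1,1,1,0,0
0,2,3,3,0
[4] 2,0,3,1,2
3,3,0,1,1
1,1,2,3,2
1,1,1,0,0
0,2,3,3,0
[5] 2,0,3,2,2
3,3,0,1,1
1,1,2,3,2
1,1,1,0,0
0,2,3,3,0
[6] 2,0,3,3,2
3,3,0,1,1
1,1,2,3,2
1,1,1,0,0
0,2,3,3,0
[7] 2,1,0,1,3
3,3,1,2,1
1,1,2,3,2
1,1,1,0,0
0,2,3,3,0
[8] 2,1,0,2,3
3,3,1,2,1
1,1,2,3,2
1,1,1,0,0
0,2,3,3,0
[9] 2,1,0,3,3
3,3,1,2,1
1,1,2,3,2
1,1,1,0,0
0,2,3,3,0
[10] 2,1,1,1,0
3,3,1,3,2
1,1,2,3,2
1,1,1,0,0
0,2,3,3,0
[11] 2,1,1,2,0
3,3,1,3,2
1,1,2,3,2
1,1,1,0,0
0,2,3,3,0
[12] 2,1,1,3,0
3,3,1,3,2
1,1,2,3,2
1,1,1,0,0
0,2,3,3,0
[13] 2,1,2,1,1
3,3,2,1,3
1,1,3,0,3
1,1,1,1,0
0,2,3,3,0
[14] 2,1,2,2,1
3,3,2,1,3
1,1,3,0,3
1,1,1,1,0
0,2,3,3,0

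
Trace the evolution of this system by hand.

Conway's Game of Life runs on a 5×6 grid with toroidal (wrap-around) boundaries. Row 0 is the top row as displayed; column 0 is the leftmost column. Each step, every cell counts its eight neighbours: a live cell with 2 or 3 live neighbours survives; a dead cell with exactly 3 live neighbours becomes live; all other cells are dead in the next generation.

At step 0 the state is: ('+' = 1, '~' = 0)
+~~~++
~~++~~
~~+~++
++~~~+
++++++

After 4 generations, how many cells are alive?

[0] +~~~++
~~++~~
~~+~++
++~~~+
++++++
[1] ~~~~~~
+++~~~
~~+~++
~~~~~~
~~++~~
[2] ~~~+~~
++++~+
+~++~+
~~+~+~
~~~~~~
[3] ++~++~
~~~~~+
~~~~~~
~++~++
~~~+~~
[4] +~++++
+~~~++
+~~~++
~~+++~
~~~~~~

14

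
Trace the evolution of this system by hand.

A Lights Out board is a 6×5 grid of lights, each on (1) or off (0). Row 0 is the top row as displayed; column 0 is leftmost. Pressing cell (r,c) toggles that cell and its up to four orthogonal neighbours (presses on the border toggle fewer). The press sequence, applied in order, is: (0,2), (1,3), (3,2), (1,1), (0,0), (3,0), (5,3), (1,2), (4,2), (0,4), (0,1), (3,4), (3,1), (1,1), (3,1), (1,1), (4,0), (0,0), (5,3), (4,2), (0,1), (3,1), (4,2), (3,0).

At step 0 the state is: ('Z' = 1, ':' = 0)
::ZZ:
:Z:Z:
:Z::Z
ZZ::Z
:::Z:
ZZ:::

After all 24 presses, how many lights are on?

[0] ::ZZ:
:Z:Z:
:Z::Z
ZZ::Z
:::Z:
ZZ:::
[1] :Z:::
:ZZZ:
:Z::Z
ZZ::Z
:::Z:
ZZ:::
[2] :Z:Z:
:Z::Z
:Z:ZZ
ZZ::Z
:::Z:
ZZ:::
[3] :Z:Z:
:Z::Z
:ZZZZ
Z:ZZZ
::ZZ:
ZZ:::
[4] :::Z:
Z:Z:Z
::ZZZ
Z:ZZZ
::ZZ:
ZZ:::
[5] ZZ:Z:
::Z:Z
::ZZZ
Z:ZZZ
::ZZ:
ZZ:::
[6] ZZ:Z:
::Z:Z
Z:ZZZ
:ZZZZ
Z:ZZ:
ZZ:::
[7] ZZ:Z:
::Z:Z
Z:ZZZ
:ZZZZ
Z:Z::
ZZZZZ
[8] ZZZZ:
:Z:ZZ
Z::ZZ
:ZZZZ
Z:Z::
ZZZZZ
[9] ZZZZ:
:Z:ZZ
Z::ZZ
:Z:ZZ
ZZ:Z:
ZZ:ZZ
[10] ZZZ:Z
:Z:Z:
Z::ZZ
:Z:ZZ
ZZ:Z:
ZZ:ZZ
[11] ::::Z
:::Z:
Z::ZZ
:Z:ZZ
ZZ:Z:
ZZ:ZZ
[12] ::::Z
:::Z:
Z::Z:
:Z:::
ZZ:ZZ
ZZ:ZZ
[13] ::::Z
:::Z:
ZZ:Z:
Z:Z::
Z::ZZ
ZZ:ZZ
[14] :Z::Z
ZZZZ:
Z::Z:
Z:Z::
Z::ZZ
ZZ:ZZ
[15] :Z::Z
ZZZZ:
ZZ:Z:
:Z:::
ZZ:ZZ
ZZ:ZZ
[16] ::::Z
:::Z:
Z::Z:
:Z:::
ZZ:ZZ
ZZ:ZZ
[17] ::::Z
:::Z:
Z::Z:
ZZ:::
:::ZZ
:Z:ZZ
[18] ZZ::Z
Z::Z:
Z::Z:
ZZ:::
:::ZZ
:Z:ZZ
[19] ZZ::Z
Z::Z:
Z::Z:
ZZ:::
::::Z
:ZZ::
[20] ZZ::Z
Z::Z:
Z::Z:
ZZZ::
:ZZZZ
:Z:::
[21] ::Z:Z
ZZ:Z:
Z::Z:
ZZZ::
:ZZZZ
:Z:::
[22] ::Z:Z
ZZ:Z:
ZZ:Z:
:::::
::ZZZ
:Z:::
[23] ::Z:Z
ZZ:Z:
ZZ:Z:
::Z::
:Z::Z
:ZZ::
[24] ::Z:Z
ZZ:Z:
:Z:Z:
ZZZ::
ZZ::Z
:ZZ::

15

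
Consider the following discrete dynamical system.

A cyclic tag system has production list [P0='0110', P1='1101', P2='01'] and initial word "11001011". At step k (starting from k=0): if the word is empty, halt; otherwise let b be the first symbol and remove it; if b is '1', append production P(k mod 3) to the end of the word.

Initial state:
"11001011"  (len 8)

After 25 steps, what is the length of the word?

45

step 0: "11001011"  (len 8)
step 1: "10010110110"  (len 11)
step 2: "00101101101101"  (len 14)
step 3: "0101101101101"  (len 13)
step 4: "101101101101"  (len 12)
step 5: "011011011011101"  (len 15)
step 6: "11011011011101"  (len 14)
step 7: "10110110111010110"  (len 17)
step 8: "01101101110101101101"  (len 20)
step 9: "1101101110101101101"  (len 19)
step 10: "1011011101011011010110"  (len 22)
step 11: "0110111010110110101101101"  (len 25)
step 12: "110111010110110101101101"  (len 24)
step 13: "101110101101101011011010110"  (len 27)
step 14: "011101011011010110110101101101"  (len 30)
step 15: "11101011011010110110101101101"  (len 29)
step 16: "11010110110101101101011011010110"  (len 32)
step 17: "10101101101011011010110110101101101"  (len 35)
step 18: "010110110101101101011011010110110101"  (len 36)
step 19: "10110110101101101011011010110110101"  (len 35)
step 20: "01101101011011010110110101101101011101"  (len 38)
step 21: "1101101011011010110110101101101011101"  (len 37)
step 22: "1011010110110101101101011011010111010110"  (len 40)
step 23: "0110101101101011011010110110101110101101101"  (len 43)
step 24: "110101101101011011010110110101110101101101"  (len 42)
step 25: "101011011010110110101101101011101011011010110"  (len 45)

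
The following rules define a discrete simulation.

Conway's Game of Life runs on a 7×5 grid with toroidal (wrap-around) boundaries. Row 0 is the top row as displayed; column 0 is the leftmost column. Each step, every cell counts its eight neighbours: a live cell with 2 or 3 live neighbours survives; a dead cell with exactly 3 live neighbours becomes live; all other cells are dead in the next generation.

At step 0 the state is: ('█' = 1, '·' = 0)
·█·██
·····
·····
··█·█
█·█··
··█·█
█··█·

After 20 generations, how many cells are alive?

8

k=0  ·█·██
·····
·····
··█·█
█·█··
··█·█
█··█·
k=1  █·███
·····
·····
·█·█·
█·█·█
█·█·█
██···
k=2  █·███
···██
·····
█████
··█··
··█··
·····
k=3  █·█··
█·█··
·█···
█████
█···█
·····
·██·█
k=4  █·█·█
█·█··
·····
··██·
··█··
·█·██
████·
k=5  ·····
█··██
·███·
··██·
·█··█
····█
·····
k=6  ····█
██·██
██···
█···█
█·█·█
█····
·····
k=7  ···██
·███·
··██·
···█·
···█·
██··█
·····
k=8  ···██
·█···
·█··█
···██
█·██·
█···█
···█·
k=9  ··███
··███
··███
·█···
███··
███··
█··█·
k=10  ██···
██···
██··█
····█
·····
···█·
█····
k=11  ····█
··█··
·█··█
····█
·····
·····
██··█
k=12  ·█·██
█··█·
█··█·
█····
·····
█····
█···█
k=13  ·███·
██·█·
██···
····█
·····
█···█
·█·█·
k=14  ···█·
···█·
·██··
█····
█···█
█···█
·█·█·
k=15  ···██
···█·
·██··
█···█
·█···
·█·█·
█·██·
k=16  ·····
···██
█████
█·█··
·██·█
██·██
██···
k=17  █···█
·█···
·····
·····
·····
···█·
·██··
k=18  █·█··
█····
·····
·····
·····
··█··
█████
k=19  ··█··
·█···
·····
·····
·····
█·█·█
█···█
k=20  ██···
·····
·····
·····
·····
██·██
█···█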